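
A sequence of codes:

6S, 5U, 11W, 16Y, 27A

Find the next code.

First component — each term is the sum of the two before it: 6, 5, 11, 16, 27 → 43.
For the letter, letters move forward 2 places in the alphabet, wrapping Z→A: S, U, W, Y, A → C.
Putting it together: 43C.

43C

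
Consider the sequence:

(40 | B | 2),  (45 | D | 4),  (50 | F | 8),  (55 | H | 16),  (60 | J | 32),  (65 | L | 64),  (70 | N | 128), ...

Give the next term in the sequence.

First slot: +5 each step, so 40, 45, 50, 55, 60, 65, 70 → 75.
Letter goes B, D, F, H, J, L, N → P (letters move forward 2 places in the alphabet).
Third slot goes 2, 4, 8, 16, 32, 64, 128 → 256 (×2 each step).
Putting it together: (75 | P | 256).

(75 | P | 256)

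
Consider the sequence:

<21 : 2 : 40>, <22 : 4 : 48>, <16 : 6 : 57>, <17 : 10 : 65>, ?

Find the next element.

<11 : 16 : 74>

For the first coordinate, alternating steps +1, −6, +1, −6, …: 21, 22, 16, 17 → 11.
For the second coordinate, each term is the sum of the two before it: 2, 4, 6, 10 → 16.
Third coordinate: 40, 48, 57, 65 → 74 (alternating steps +8, +9, +8, +9, …).
Combining the parts gives <11 : 16 : 74>.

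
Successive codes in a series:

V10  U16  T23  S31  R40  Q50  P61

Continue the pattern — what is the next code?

O73

Letter: letters move back 1 place in the alphabet; V, U, T, S, R, Q, P → O.
Second component goes 10, 16, 23, 31, 40, 50, 61 → 73 (differences are 6, 7, 8, … (increasing by 1 each time)).
So the next code is O73.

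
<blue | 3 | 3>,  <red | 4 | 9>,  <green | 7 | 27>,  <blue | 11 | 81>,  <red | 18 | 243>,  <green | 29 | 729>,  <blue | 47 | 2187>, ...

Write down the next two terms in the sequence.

<red | 76 | 6561>, <green | 123 | 19683>

Colour — repeats blue → red → green: blue, red, green, blue, red, green, blue → red → green.
Second slot: each term is the sum of the two before it; 3, 4, 7, 11, 18, 29, 47 → 76 → 123.
Third slot: ×3 each step, so 3, 9, 27, 81, 243, 729, 2187 → 6561 → 19683.
So the next two terms are <red | 76 | 6561> and <green | 123 | 19683>.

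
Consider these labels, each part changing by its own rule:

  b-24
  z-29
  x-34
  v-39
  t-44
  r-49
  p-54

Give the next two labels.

n-59, l-64

Letter goes b, z, x, v, t, r, p → n → l (letters move back 2 places in the alphabet, wrapping A→Z).
Second component: 24, 29, 34, 39, 44, 49, 54 → 59 → 64 (+5 each step).
Putting the parts together: n-59 and then l-64.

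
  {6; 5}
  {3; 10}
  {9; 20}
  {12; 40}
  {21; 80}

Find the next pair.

First part — each term is the sum of the two before it: 6, 3, 9, 12, 21 → 33.
Second part — ×2 each step: 5, 10, 20, 40, 80 → 160.
Combining the parts gives {33; 160}.

{33; 160}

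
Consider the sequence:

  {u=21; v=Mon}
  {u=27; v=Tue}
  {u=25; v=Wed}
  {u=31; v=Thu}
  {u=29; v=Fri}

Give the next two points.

{u=35; v=Sat}, {u=33; v=Sun}

U: alternating steps +6, −2, +6, −2, …; 21, 27, 25, 31, 29 → 35 → 33.
V: runs through the weekdays Mon→Sun; Mon, Tue, Wed, Thu, Fri → Sat → Sun.
So the next two points are {u=35; v=Sat} and {u=33; v=Sun}.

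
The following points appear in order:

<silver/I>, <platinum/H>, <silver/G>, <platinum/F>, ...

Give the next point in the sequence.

<silver/E>

Metal — alternates silver ↔ platinum: silver, platinum, silver, platinum → silver.
For the letter, letters move back 1 place in the alphabet: I, H, G, F → E.
So the next point is <silver/E>.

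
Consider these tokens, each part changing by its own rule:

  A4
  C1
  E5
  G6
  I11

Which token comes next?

Letter: letters move forward 2 places in the alphabet, so A, C, E, G, I → K.
Second component: each term is the sum of the two before it, so 4, 1, 5, 6, 11 → 17.
So the next token is K17.

K17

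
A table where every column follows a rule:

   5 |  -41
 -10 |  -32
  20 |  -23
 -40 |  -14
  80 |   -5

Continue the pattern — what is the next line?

-160  4

First component goes 5, -10, 20, -40, 80 → -160 (×(-2) each step).
Second component goes -41, -32, -23, -14, -5 → 4 (+9 each step).
Combining the parts gives -160  4.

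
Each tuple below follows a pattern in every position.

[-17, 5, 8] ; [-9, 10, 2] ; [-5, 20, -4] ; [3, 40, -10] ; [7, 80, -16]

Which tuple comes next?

First component goes -17, -9, -5, 3, 7 → 15 (alternating steps +8, +4, +8, +4, …).
Second component: 5, 10, 20, 40, 80 → 160 (×2 each step).
Third component goes 8, 2, -4, -10, -16 → -22 (−6 each step).
Combining the parts gives [15, 160, -22].

[15, 160, -22]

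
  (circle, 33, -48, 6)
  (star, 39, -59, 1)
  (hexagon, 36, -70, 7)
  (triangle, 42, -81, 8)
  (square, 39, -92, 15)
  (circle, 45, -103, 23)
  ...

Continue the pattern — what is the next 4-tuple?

(star, 42, -114, 38)

Shape — repeats circle → star → hexagon → triangle → square: circle, star, hexagon, triangle, square, circle → star.
Second entry goes 33, 39, 36, 42, 39, 45 → 42 (alternating steps +6, −3, +6, −3, …).
Third entry: −11 each step, so -48, -59, -70, -81, -92, -103 → -114.
Fourth entry goes 6, 1, 7, 8, 15, 23 → 38 (each term is the sum of the two before it).
So the next 4-tuple is (star, 42, -114, 38).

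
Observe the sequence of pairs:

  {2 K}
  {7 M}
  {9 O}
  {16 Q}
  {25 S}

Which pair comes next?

For the first slot, each term is the sum of the two before it: 2, 7, 9, 16, 25 → 41.
Letter — letters move forward 2 places in the alphabet: K, M, O, Q, S → U.
Combining the parts gives {41 U}.

{41 U}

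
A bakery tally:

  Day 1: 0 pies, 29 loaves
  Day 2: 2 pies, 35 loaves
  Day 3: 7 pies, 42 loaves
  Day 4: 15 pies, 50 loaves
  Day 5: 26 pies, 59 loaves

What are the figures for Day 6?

Pies: 0, 2, 7, 15, 26 → 40 (differences are 2, 5, 8, … (increasing by 3 each time)).
Loaves — differences are 6, 7, 8, … (increasing by 1 each time): 29, 35, 42, 50, 59 → 69.
Combining the parts gives 40 pies, 69 loaves.

40 pies, 69 loaves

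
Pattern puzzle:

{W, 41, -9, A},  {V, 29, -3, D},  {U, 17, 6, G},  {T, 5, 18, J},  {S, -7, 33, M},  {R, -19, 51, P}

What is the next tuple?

First letter: letters move back 1 place in the alphabet, so W, V, U, T, S, R → Q.
Second component goes 41, 29, 17, 5, -7, -19 → -31 (−12 each step).
Third component: differences are 6, 9, 12, … (increasing by 3 each time); -9, -3, 6, 18, 33, 51 → 72.
Second letter: letters move forward 3 places in the alphabet; A, D, G, J, M, P → S.
Putting it together: {Q, -31, 72, S}.

{Q, -31, 72, S}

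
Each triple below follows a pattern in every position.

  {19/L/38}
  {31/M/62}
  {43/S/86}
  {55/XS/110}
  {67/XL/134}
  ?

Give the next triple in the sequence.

{79/L/158}

First slot: 19, 31, 43, 55, 67 → 79 (+12 each step).
Size goes L, M, S, XS, XL → L (runs backward through clothing sizes XS→XL).
For the third slot, always 2 × the first slot: 38, 62, 86, 110, 134 → 158.
Putting it together: {79/L/158}.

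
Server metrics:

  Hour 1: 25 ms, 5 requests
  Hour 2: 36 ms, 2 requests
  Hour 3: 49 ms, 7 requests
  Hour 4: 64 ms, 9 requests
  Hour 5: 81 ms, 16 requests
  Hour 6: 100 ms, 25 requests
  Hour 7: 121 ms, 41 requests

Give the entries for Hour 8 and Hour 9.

Ms: perfect squares: 5², 6², 7², …, so 25, 36, 49, 64, 81, 100, 121 → 144 → 169.
Requests: each term is the sum of the two before it; 5, 2, 7, 9, 16, 25, 41 → 66 → 107.
Putting the parts together: 144 ms, 66 requests and then 169 ms, 107 requests.

144 ms, 66 requests; 169 ms, 107 requests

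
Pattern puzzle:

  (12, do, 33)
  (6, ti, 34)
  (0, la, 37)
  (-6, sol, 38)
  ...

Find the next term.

First component: −6 each step; 12, 6, 0, -6 → -12.
Note: do, ti, la, sol → fa (runs backward through the solfège scale do→ti).
Third component — alternating steps +1, +3, +1, +3, …: 33, 34, 37, 38 → 41.
So the next term is (-12, fa, 41).

(-12, fa, 41)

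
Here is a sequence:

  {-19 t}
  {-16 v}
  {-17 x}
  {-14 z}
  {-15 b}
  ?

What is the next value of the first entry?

-12

First entry — alternating steps +3, −1, +3, −1, …: -19, -16, -17, -14, -15 → -12.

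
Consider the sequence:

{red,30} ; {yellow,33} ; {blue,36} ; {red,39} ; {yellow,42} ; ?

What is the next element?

Colour: red, yellow, blue, red, yellow → blue (repeats red → yellow → blue).
Second coordinate goes 30, 33, 36, 39, 42 → 45 (+3 each step).
Combining the parts gives {blue,45}.

{blue,45}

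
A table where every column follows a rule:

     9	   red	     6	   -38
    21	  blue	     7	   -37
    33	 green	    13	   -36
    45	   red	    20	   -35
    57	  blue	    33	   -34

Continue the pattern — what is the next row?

69  green  53  -33

For the first component, +12 each step: 9, 21, 33, 45, 57 → 69.
Colour: red, blue, green, red, blue → green (repeats red → blue → green).
Third component goes 6, 7, 13, 20, 33 → 53 (each term is the sum of the two before it).
Fourth component goes -38, -37, -36, -35, -34 → -33 (+1 each step).
Putting it together: 69  green  53  -33.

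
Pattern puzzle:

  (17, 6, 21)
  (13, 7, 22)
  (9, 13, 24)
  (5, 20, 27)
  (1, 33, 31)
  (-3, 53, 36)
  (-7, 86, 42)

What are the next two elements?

For the first value, −4 each step: 17, 13, 9, 5, 1, -3, -7 → -11 → -15.
Second value: each term is the sum of the two before it, so 6, 7, 13, 20, 33, 53, 86 → 139 → 225.
Third value — differences are 1, 2, 3, … (increasing by 1 each time): 21, 22, 24, 27, 31, 36, 42 → 49 → 57.
So the next two elements are (-11, 139, 49) and (-15, 225, 57).

(-11, 139, 49), (-15, 225, 57)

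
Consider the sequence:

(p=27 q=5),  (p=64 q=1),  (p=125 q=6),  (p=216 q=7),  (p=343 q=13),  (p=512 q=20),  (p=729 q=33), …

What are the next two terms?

(p=1000 q=53), (p=1331 q=86)

P: 27, 64, 125, 216, 343, 512, 729 → 1000 → 1331 (perfect cubes: 3³, 4³, 5³, …).
Q — each term is the sum of the two before it: 5, 1, 6, 7, 13, 20, 33 → 53 → 86.
Putting the parts together: (p=1000 q=53) and then (p=1331 q=86).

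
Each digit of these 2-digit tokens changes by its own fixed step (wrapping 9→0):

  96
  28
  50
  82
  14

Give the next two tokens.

First digit goes 9, 2, 5, 8, 1 → 4 → 7 (+3 each step, mod 10).
For the second digit, +2 each step, mod 10: 6, 8, 0, 2, 4 → 6 → 8.
Putting the parts together: 46 and then 78.

46, 78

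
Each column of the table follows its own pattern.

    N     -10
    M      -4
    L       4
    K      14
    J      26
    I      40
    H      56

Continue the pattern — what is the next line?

Letter — letters move back 1 place in the alphabet: N, M, L, K, J, I, H → G.
Second component goes -10, -4, 4, 14, 26, 40, 56 → 74 (differences are 6, 8, 10, … (increasing by 2 each time)).
Combining the parts gives G  74.

G  74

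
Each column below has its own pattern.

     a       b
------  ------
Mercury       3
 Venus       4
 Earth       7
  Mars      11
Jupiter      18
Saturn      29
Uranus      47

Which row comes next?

Neptune  76

Column a: runs through the planets Mercury→Neptune, so Mercury, Venus, Earth, Mars, Jupiter, Saturn, Uranus → Neptune.
Column b goes 3, 4, 7, 11, 18, 29, 47 → 76 (each term is the sum of the two before it).
Combining the parts gives Neptune  76.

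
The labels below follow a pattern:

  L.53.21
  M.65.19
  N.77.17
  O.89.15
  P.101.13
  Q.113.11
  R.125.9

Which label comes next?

Letter — letters move forward 1 place in the alphabet: L, M, N, O, P, Q, R → S.
For the second component, +12 each step: 53, 65, 77, 89, 101, 113, 125 → 137.
Third component goes 21, 19, 17, 15, 13, 11, 9 → 7 (−2 each step).
Putting it together: S.137.7.

S.137.7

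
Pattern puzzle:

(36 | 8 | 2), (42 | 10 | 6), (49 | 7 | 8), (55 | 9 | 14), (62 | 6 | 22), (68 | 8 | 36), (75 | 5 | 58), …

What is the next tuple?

(81 | 7 | 94)

First entry: alternating steps +6, +7, +6, +7, …; 36, 42, 49, 55, 62, 68, 75 → 81.
Second entry: 8, 10, 7, 9, 6, 8, 5 → 7 (alternating steps +2, −3, +2, −3, …).
For the third entry, each term is the sum of the two before it: 2, 6, 8, 14, 22, 36, 58 → 94.
Combining the parts gives (81 | 7 | 94).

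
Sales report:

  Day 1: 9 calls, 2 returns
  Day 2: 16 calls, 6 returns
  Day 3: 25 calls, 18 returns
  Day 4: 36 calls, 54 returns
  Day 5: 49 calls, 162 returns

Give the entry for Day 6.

64 calls, 486 returns

Calls: 9, 16, 25, 36, 49 → 64 (perfect squares: 3², 4², 5², …).
Returns: 2, 6, 18, 54, 162 → 486 (×3 each step).
Putting it together: 64 calls, 486 returns.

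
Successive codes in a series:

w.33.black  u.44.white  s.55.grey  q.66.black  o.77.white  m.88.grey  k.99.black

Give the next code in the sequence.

For the letter, letters move back 2 places in the alphabet: w, u, s, q, o, m, k → i.
Second component — +11 each step: 33, 44, 55, 66, 77, 88, 99 → 110.
Shade: black, white, grey, black, white, grey, black → white (repeats black → white → grey).
Putting it together: i.110.white.

i.110.white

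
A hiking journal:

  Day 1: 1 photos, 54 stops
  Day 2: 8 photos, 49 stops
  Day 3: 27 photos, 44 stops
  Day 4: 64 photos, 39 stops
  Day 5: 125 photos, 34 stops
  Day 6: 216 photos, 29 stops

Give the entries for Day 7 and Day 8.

343 photos, 24 stops; 512 photos, 19 stops

Photos: perfect cubes: 1³, 2³, 3³, …; 1, 8, 27, 64, 125, 216 → 343 → 512.
For the stops, −5 each step: 54, 49, 44, 39, 34, 29 → 24 → 19.
Putting the parts together: 343 photos, 24 stops and then 512 photos, 19 stops.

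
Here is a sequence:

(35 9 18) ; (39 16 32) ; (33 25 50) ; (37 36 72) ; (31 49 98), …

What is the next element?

First coordinate: alternating steps +4, −6, +4, −6, …, so 35, 39, 33, 37, 31 → 35.
For the second coordinate, perfect squares: 3², 4², 5², …: 9, 16, 25, 36, 49 → 64.
Third coordinate: always 2 × the second coordinate, so 18, 32, 50, 72, 98 → 128.
Combining the parts gives (35 64 128).

(35 64 128)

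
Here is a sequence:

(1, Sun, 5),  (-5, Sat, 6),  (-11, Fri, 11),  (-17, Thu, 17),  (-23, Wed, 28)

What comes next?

(-29, Tue, 45)

First coordinate: −6 each step; 1, -5, -11, -17, -23 → -29.
Day — runs backward through the weekdays Mon→Sun: Sun, Sat, Fri, Thu, Wed → Tue.
Third coordinate — each term is the sum of the two before it: 5, 6, 11, 17, 28 → 45.
Combining the parts gives (-29, Tue, 45).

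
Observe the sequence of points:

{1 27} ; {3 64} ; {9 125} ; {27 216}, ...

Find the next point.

{81 343}

First coordinate: 1, 3, 9, 27 → 81 (×3 each step).
For the second coordinate, perfect cubes: 3³, 4³, 5³, …: 27, 64, 125, 216 → 343.
So the next point is {81 343}.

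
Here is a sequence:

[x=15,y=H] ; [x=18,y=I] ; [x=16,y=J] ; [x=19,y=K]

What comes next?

X goes 15, 18, 16, 19 → 17 (alternating steps +3, −2, +3, −2, …).
Y: H, I, J, K → L (letters move forward 1 place in the alphabet).
Combining the parts gives [x=17,y=L].

[x=17,y=L]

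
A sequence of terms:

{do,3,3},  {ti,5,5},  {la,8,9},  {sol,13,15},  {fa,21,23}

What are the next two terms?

Note goes do, ti, la, sol, fa → mi → re (runs backward through the solfège scale do→ti).
Second value: each term is the sum of the two before it; 3, 5, 8, 13, 21 → 34 → 55.
Third value goes 3, 5, 9, 15, 23 → 33 → 45 (differences are 2, 4, 6, … (increasing by 2 each time)).
So the next two terms are {mi,34,33} and {re,55,45}.

{mi,34,33}, {re,55,45}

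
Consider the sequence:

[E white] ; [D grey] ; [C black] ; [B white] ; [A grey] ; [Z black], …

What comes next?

Letter: E, D, C, B, A, Z → Y (letters move back 1 place in the alphabet, wrapping A→Z).
Shade: repeats white → grey → black, so white, grey, black, white, grey, black → white.
So the next element is [Y white].

[Y white]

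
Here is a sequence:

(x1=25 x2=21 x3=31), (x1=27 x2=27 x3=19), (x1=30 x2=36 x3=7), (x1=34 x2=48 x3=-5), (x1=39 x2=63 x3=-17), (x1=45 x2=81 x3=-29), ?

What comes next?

(x1=52 x2=102 x3=-41)

X1 goes 25, 27, 30, 34, 39, 45 → 52 (differences are 2, 3, 4, … (increasing by 1 each time)).
X2: differences are 6, 9, 12, … (increasing by 3 each time), so 21, 27, 36, 48, 63, 81 → 102.
X3 — −12 each step: 31, 19, 7, -5, -17, -29 → -41.
Combining the parts gives (x1=52 x2=102 x3=-41).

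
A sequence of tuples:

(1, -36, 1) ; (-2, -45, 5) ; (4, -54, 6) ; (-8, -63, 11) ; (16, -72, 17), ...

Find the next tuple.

First part — ×(-2) each step: 1, -2, 4, -8, 16 → -32.
Second part: -36, -45, -54, -63, -72 → -81 (−9 each step).
For the third part, each term is the sum of the two before it: 1, 5, 6, 11, 17 → 28.
Combining the parts gives (-32, -81, 28).

(-32, -81, 28)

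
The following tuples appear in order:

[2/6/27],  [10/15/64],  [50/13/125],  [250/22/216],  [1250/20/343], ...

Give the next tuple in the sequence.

First value: ×5 each step, so 2, 10, 50, 250, 1250 → 6250.
Second value — alternating steps +9, −2, +9, −2, …: 6, 15, 13, 22, 20 → 29.
Third value: 27, 64, 125, 216, 343 → 512 (perfect cubes: 3³, 4³, 5³, …).
So the next tuple is [6250/29/512].

[6250/29/512]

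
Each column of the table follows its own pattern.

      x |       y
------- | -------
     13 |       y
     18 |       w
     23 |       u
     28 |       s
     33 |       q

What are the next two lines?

38  o; 43  m

Column x: +5 each step; 13, 18, 23, 28, 33 → 38 → 43.
Column y: y, w, u, s, q → o → m (letters move back 2 places in the alphabet).
Putting the parts together: 38  o and then 43  m.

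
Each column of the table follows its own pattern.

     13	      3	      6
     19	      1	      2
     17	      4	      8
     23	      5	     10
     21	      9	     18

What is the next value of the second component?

Second component goes 3, 1, 4, 5, 9 → 14 (each term is the sum of the two before it).

14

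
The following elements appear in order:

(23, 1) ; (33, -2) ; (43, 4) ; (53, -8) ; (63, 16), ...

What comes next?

(73, -32)

For the first part, +10 each step: 23, 33, 43, 53, 63 → 73.
Second part: ×(-2) each step, so 1, -2, 4, -8, 16 → -32.
So the next element is (73, -32).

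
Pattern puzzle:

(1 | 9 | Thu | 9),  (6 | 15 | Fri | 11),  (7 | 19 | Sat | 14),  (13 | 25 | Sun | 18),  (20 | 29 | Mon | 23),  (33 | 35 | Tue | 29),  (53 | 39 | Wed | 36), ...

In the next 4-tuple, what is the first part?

First part: each term is the sum of the two before it; 1, 6, 7, 13, 20, 33, 53 → 86.

86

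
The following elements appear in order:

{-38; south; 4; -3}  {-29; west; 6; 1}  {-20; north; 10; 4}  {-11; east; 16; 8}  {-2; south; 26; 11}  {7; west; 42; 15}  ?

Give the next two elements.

{16; north; 68; 18}, {25; east; 110; 22}

For the first coordinate, +9 each step: -38, -29, -20, -11, -2, 7 → 16 → 25.
Direction: south, west, north, east, south, west → north → east (repeats south → west → north → east).
Third coordinate — each term is the sum of the two before it: 4, 6, 10, 16, 26, 42 → 68 → 110.
For the fourth coordinate, alternating steps +4, +3, +4, +3, …: -3, 1, 4, 8, 11, 15 → 18 → 22.
So the next two elements are {16; north; 68; 18} and {25; east; 110; 22}.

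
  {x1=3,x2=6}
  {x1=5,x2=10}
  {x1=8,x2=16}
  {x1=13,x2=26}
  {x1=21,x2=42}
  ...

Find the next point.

{x1=34,x2=68}

For the x1, each term is the sum of the two before it: 3, 5, 8, 13, 21 → 34.
X2 — always 2 × the x1: 6, 10, 16, 26, 42 → 68.
Putting it together: {x1=34,x2=68}.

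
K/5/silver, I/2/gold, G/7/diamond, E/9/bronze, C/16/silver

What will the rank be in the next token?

gold

For the rank, repeats silver → gold → diamond → bronze: silver, gold, diamond, bronze, silver → gold.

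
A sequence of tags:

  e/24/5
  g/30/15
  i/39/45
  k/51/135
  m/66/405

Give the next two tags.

Letter goes e, g, i, k, m → o → q (letters move forward 2 places in the alphabet).
Second component — differences are 6, 9, 12, … (increasing by 3 each time): 24, 30, 39, 51, 66 → 84 → 105.
Third component: ×3 each step, so 5, 15, 45, 135, 405 → 1215 → 3645.
So the next two tags are o/84/1215 and q/105/3645.

o/84/1215, q/105/3645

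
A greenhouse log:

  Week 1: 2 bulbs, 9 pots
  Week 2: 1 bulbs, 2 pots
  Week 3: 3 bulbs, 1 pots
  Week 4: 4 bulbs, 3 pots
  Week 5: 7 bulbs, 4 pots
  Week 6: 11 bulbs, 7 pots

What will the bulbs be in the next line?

Bulbs — each term is the sum of the two before it: 2, 1, 3, 4, 7, 11 → 18.
For the pots, always the previous value of the bulbs: 9, 2, 1, 3, 4, 7 → 11.

18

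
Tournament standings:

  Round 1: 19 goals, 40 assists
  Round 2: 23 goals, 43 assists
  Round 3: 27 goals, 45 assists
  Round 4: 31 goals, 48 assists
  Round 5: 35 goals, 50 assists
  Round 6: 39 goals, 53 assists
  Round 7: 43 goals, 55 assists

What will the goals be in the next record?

Goals goes 19, 23, 27, 31, 35, 39, 43 → 47 (+4 each step).
Assists: alternating steps +3, +2, +3, +2, …; 40, 43, 45, 48, 50, 53, 55 → 58.

47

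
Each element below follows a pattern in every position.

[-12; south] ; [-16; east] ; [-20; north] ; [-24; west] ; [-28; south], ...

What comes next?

First part — −4 each step: -12, -16, -20, -24, -28 → -32.
Direction: south, east, north, west, south → east (repeats south → east → north → west).
Putting it together: [-32; east].

[-32; east]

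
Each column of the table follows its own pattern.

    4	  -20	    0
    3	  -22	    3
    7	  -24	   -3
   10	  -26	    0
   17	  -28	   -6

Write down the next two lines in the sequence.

27  -30  -3; 44  -32  -9

First component goes 4, 3, 7, 10, 17 → 27 → 44 (each term is the sum of the two before it).
Second component: -20, -22, -24, -26, -28 → -30 → -32 (−2 each step).
Third component — alternating steps +3, −6, +3, −6, …: 0, 3, -3, 0, -6 → -3 → -9.
Putting the parts together: 27  -30  -3 and then 44  -32  -9.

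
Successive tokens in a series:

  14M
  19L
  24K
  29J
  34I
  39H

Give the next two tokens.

44G then 49F

First component: +5 each step; 14, 19, 24, 29, 34, 39 → 44 → 49.
Letter: M, L, K, J, I, H → G → F (letters move back 1 place in the alphabet).
Putting the parts together: 44G and then 49F.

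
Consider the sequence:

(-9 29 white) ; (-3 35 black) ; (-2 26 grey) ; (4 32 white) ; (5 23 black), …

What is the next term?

(11 29 grey)

First value goes -9, -3, -2, 4, 5 → 11 (alternating steps +6, +1, +6, +1, …).
Second value — alternating steps +6, −9, +6, −9, …: 29, 35, 26, 32, 23 → 29.
Shade goes white, black, grey, white, black → grey (repeats white → black → grey).
Combining the parts gives (11 29 grey).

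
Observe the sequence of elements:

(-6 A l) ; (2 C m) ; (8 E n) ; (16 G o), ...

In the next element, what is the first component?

22

First component: alternating steps +8, +6, +8, +6, …; -6, 2, 8, 16 → 22.
First letter goes A, C, E, G → I (letters move forward 2 places in the alphabet).
Second letter — letters move forward 1 place in the alphabet: l, m, n, o → p.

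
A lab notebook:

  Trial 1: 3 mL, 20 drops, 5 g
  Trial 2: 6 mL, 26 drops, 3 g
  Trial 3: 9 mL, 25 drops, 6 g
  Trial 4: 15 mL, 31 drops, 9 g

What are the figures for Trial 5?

ML — each term is the sum of the two before it: 3, 6, 9, 15 → 24.
For the drops, alternating steps +6, −1, +6, −1, …: 20, 26, 25, 31 → 30.
G: always the previous value of the mL; 5, 3, 6, 9 → 15.
Combining the parts gives 24 mL, 30 drops, 15 g.

24 mL, 30 drops, 15 g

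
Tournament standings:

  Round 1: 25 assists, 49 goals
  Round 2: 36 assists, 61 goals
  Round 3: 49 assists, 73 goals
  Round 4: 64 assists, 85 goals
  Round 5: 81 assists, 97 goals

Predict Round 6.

100 assists, 109 goals

Assists: perfect squares: 5², 6², 7², …; 25, 36, 49, 64, 81 → 100.
For the goals, +12 each step: 49, 61, 73, 85, 97 → 109.
Combining the parts gives 100 assists, 109 goals.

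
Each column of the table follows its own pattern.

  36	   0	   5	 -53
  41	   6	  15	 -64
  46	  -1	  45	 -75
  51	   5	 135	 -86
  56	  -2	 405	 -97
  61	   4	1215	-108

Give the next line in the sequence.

First component goes 36, 41, 46, 51, 56, 61 → 66 (+5 each step).
Second component: alternating steps +6, −7, +6, −7, …; 0, 6, -1, 5, -2, 4 → -3.
Third component: ×3 each step, so 5, 15, 45, 135, 405, 1215 → 3645.
Fourth component: −11 each step, so -53, -64, -75, -86, -97, -108 → -119.
Putting it together: 66  -3  3645  -119.

66  -3  3645  -119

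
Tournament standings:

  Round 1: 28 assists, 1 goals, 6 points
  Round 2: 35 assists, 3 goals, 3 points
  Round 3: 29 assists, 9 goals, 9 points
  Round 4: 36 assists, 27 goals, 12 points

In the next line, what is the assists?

30

Assists: 28, 35, 29, 36 → 30 (alternating steps +7, −6, +7, −6, …).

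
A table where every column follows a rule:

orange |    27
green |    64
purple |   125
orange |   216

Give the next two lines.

Colour: repeats orange → green → purple; orange, green, purple, orange → green → purple.
Second component: perfect cubes: 3³, 4³, 5³, …, so 27, 64, 125, 216 → 343 → 512.
So the next two lines are green  343 and purple  512.

green  343; purple  512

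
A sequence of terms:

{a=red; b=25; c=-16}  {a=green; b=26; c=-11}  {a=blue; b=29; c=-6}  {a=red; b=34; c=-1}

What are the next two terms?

A — repeats red → green → blue: red, green, blue, red → green → blue.
B: 25, 26, 29, 34 → 41 → 50 (differences are 1, 3, 5, … (increasing by 2 each time)).
For the c, +5 each step: -16, -11, -6, -1 → 4 → 9.
Putting the parts together: {a=green; b=41; c=4} and then {a=blue; b=50; c=9}.

{a=green; b=41; c=4}, {a=blue; b=50; c=9}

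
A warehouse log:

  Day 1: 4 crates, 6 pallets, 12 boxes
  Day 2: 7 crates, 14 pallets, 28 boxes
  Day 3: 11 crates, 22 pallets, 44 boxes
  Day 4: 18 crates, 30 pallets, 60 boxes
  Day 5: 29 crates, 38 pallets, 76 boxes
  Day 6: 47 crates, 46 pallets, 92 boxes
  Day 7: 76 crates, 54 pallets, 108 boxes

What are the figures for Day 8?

123 crates, 62 pallets, 124 boxes

Crates — each term is the sum of the two before it: 4, 7, 11, 18, 29, 47, 76 → 123.
Pallets: +8 each step, so 6, 14, 22, 30, 38, 46, 54 → 62.
For the boxes, always 2 × the pallets: 12, 28, 44, 60, 76, 92, 108 → 124.
So the next record is 123 crates, 62 pallets, 124 boxes.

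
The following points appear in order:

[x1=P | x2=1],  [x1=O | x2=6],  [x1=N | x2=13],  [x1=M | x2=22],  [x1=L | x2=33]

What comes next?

X1 — letters move back 1 place in the alphabet: P, O, N, M, L → K.
X2: 1, 6, 13, 22, 33 → 46 (differences are 5, 7, 9, … (increasing by 2 each time)).
Putting it together: [x1=K | x2=46].

[x1=K | x2=46]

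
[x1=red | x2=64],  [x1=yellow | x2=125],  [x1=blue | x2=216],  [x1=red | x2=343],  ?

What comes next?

[x1=yellow | x2=512]

X1: red, yellow, blue, red → yellow (repeats red → yellow → blue).
X2 goes 64, 125, 216, 343 → 512 (perfect cubes: 4³, 5³, 6³, …).
Putting it together: [x1=yellow | x2=512].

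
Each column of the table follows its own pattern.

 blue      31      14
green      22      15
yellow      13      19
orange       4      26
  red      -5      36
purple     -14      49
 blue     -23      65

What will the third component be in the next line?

Third component goes 14, 15, 19, 26, 36, 49, 65 → 84 (differences are 1, 4, 7, … (increasing by 3 each time)).

84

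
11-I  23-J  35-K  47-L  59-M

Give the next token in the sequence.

First component: +12 each step; 11, 23, 35, 47, 59 → 71.
Letter — letters move forward 1 place in the alphabet: I, J, K, L, M → N.
Putting it together: 71-N.

71-N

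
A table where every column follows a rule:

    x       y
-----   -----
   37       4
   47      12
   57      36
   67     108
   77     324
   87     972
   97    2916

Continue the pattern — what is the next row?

107  8748

Column x — +10 each step: 37, 47, 57, 67, 77, 87, 97 → 107.
For the column y, ×3 each step: 4, 12, 36, 108, 324, 972, 2916 → 8748.
Combining the parts gives 107  8748.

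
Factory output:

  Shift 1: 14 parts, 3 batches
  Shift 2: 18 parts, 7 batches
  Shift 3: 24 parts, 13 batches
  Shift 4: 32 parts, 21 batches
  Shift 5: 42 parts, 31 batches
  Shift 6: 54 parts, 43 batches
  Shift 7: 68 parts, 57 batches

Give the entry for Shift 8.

Parts: 14, 18, 24, 32, 42, 54, 68 → 84 (differences are 4, 6, 8, … (increasing by 2 each time)).
Batches goes 3, 7, 13, 21, 31, 43, 57 → 73 (always 11 less than the parts).
Putting it together: 84 parts, 73 batches.

84 parts, 73 batches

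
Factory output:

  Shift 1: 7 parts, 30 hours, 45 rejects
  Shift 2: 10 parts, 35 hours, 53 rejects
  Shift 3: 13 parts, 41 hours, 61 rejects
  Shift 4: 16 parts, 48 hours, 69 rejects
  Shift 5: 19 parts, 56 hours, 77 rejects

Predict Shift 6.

22 parts, 65 hours, 85 rejects

Parts goes 7, 10, 13, 16, 19 → 22 (+3 each step).
Hours goes 30, 35, 41, 48, 56 → 65 (differences are 5, 6, 7, … (increasing by 1 each time)).
Rejects goes 45, 53, 61, 69, 77 → 85 (+8 each step).
So the next record is 22 parts, 65 hours, 85 rejects.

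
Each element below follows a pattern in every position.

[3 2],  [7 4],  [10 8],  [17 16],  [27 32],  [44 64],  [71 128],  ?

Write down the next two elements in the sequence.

[115 256], [186 512]

For the first coordinate, each term is the sum of the two before it: 3, 7, 10, 17, 27, 44, 71 → 115 → 186.
For the second coordinate, ×2 each step: 2, 4, 8, 16, 32, 64, 128 → 256 → 512.
So the next two elements are [115 256] and [186 512].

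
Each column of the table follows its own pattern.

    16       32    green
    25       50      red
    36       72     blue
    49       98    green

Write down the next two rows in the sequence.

64  128  red; 81  162  blue

For the first component, perfect squares: 4², 5², 6², …: 16, 25, 36, 49 → 64 → 81.
Second component: always 2 × the first component; 32, 50, 72, 98 → 128 → 162.
Colour: repeats green → red → blue; green, red, blue, green → red → blue.
So the next two rows are 64  128  red and 81  162  blue.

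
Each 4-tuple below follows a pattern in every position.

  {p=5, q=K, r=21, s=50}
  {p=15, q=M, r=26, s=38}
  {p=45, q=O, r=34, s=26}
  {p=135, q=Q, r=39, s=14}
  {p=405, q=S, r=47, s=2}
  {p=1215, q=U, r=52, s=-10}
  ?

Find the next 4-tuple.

{p=3645, q=W, r=60, s=-22}

P goes 5, 15, 45, 135, 405, 1215 → 3645 (×3 each step).
For the q, letters move forward 2 places in the alphabet: K, M, O, Q, S, U → W.
R: alternating steps +5, +8, +5, +8, …, so 21, 26, 34, 39, 47, 52 → 60.
S goes 50, 38, 26, 14, 2, -10 → -22 (−12 each step).
Combining the parts gives {p=3645, q=W, r=60, s=-22}.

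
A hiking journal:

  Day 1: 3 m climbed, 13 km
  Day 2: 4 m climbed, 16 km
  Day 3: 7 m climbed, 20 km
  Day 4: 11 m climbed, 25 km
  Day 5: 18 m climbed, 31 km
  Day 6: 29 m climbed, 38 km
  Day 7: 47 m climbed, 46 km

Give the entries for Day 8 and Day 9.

76 m climbed, 55 km; 123 m climbed, 65 km

M climbed: 3, 4, 7, 11, 18, 29, 47 → 76 → 123 (each term is the sum of the two before it).
Km: differences are 3, 4, 5, … (increasing by 1 each time), so 13, 16, 20, 25, 31, 38, 46 → 55 → 65.
So the next two rows are 76 m climbed, 55 km and 123 m climbed, 65 km.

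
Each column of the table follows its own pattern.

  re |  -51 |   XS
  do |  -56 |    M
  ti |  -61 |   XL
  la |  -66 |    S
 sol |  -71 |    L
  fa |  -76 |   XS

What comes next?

mi  -81  M

Note: runs backward through the solfège scale do→ti, so re, do, ti, la, sol, fa → mi.
Second component: -51, -56, -61, -66, -71, -76 → -81 (−5 each step).
For the size, repeats XS → M → XL → S → L: XS, M, XL, S, L, XS → M.
So the next row is mi  -81  M.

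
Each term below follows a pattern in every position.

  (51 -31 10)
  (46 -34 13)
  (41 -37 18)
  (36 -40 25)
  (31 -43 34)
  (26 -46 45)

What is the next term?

First value: −5 each step, so 51, 46, 41, 36, 31, 26 → 21.
Second value: −3 each step; -31, -34, -37, -40, -43, -46 → -49.
For the third value, differences are 3, 5, 7, … (increasing by 2 each time): 10, 13, 18, 25, 34, 45 → 58.
Combining the parts gives (21 -49 58).

(21 -49 58)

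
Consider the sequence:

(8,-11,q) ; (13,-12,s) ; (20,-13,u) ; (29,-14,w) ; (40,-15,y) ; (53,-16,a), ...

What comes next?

(68,-17,c)

First coordinate goes 8, 13, 20, 29, 40, 53 → 68 (differences are 5, 7, 9, … (increasing by 2 each time)).
For the second coordinate, −1 each step: -11, -12, -13, -14, -15, -16 → -17.
Letter: letters move forward 2 places in the alphabet, wrapping Z→A; q, s, u, w, y, a → c.
Putting it together: (68,-17,c).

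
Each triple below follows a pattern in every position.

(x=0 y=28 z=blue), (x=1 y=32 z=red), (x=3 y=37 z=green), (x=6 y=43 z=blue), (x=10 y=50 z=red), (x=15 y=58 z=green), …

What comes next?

X goes 0, 1, 3, 6, 10, 15 → 21 (differences are 1, 2, 3, … (increasing by 1 each time)).
Y goes 28, 32, 37, 43, 50, 58 → 67 (differences are 4, 5, 6, … (increasing by 1 each time)).
Z — repeats blue → red → green: blue, red, green, blue, red, green → blue.
Putting it together: (x=21 y=67 z=blue).

(x=21 y=67 z=blue)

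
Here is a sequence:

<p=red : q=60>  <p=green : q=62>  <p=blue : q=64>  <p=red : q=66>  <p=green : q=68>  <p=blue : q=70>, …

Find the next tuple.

<p=red : q=72>

P: repeats red → green → blue, so red, green, blue, red, green, blue → red.
Q: +2 each step; 60, 62, 64, 66, 68, 70 → 72.
So the next tuple is <p=red : q=72>.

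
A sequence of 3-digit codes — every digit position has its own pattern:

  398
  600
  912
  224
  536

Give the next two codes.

First digit goes 3, 6, 9, 2, 5 → 8 → 1 (+3 each step, mod 10).
Second digit goes 9, 0, 1, 2, 3 → 4 → 5 (+1 each step, mod 10).
Third digit: 8, 0, 2, 4, 6 → 8 → 0 (+2 each step, mod 10).
So the next two codes are 848 and 150.

848, 150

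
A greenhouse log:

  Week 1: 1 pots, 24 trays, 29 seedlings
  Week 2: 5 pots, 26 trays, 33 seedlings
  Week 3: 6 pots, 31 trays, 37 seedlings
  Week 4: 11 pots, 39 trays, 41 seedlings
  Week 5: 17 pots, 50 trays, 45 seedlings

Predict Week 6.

Pots goes 1, 5, 6, 11, 17 → 28 (each term is the sum of the two before it).
Trays: 24, 26, 31, 39, 50 → 64 (differences are 2, 5, 8, … (increasing by 3 each time)).
Seedlings: 29, 33, 37, 41, 45 → 49 (+4 each step).
So the next line is 28 pots, 64 trays, 49 seedlings.

28 pots, 64 trays, 49 seedlings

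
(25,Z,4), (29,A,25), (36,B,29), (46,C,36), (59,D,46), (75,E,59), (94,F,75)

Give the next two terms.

First component — differences are 4, 7, 10, … (increasing by 3 each time): 25, 29, 36, 46, 59, 75, 94 → 116 → 141.
Letter: letters move forward 1 place in the alphabet, wrapping Z→A; Z, A, B, C, D, E, F → G → H.
Third component — always the previous value of the first component: 4, 25, 29, 36, 46, 59, 75 → 94 → 116.
Putting the parts together: (116,G,94) and then (141,H,116).

(116,G,94), (141,H,116)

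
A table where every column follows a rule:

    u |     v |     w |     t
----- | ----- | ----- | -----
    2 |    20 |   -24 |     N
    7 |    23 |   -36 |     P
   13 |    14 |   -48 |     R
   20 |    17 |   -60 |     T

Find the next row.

Column u: differences are 5, 6, 7, … (increasing by 1 each time); 2, 7, 13, 20 → 28.
Column v — alternating steps +3, −9, +3, −9, …: 20, 23, 14, 17 → 8.
Column w: -24, -36, -48, -60 → -72 (−12 each step).
Column t: N, P, R, T → V (letters move forward 2 places in the alphabet).
Putting it together: 28  8  -72  V.

28  8  -72  V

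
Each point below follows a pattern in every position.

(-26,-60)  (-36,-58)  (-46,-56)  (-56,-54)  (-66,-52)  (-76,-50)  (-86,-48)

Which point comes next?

For the first value, −10 each step: -26, -36, -46, -56, -66, -76, -86 → -96.
Second value: +2 each step; -60, -58, -56, -54, -52, -50, -48 → -46.
So the next point is (-96,-46).

(-96,-46)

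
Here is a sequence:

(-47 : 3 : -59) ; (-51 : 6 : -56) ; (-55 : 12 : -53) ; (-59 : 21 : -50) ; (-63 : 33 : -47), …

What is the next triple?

First value — −4 each step: -47, -51, -55, -59, -63 → -67.
Second value — differences are 3, 6, 9, … (increasing by 3 each time): 3, 6, 12, 21, 33 → 48.
Third value: +3 each step; -59, -56, -53, -50, -47 → -44.
So the next triple is (-67 : 48 : -44).

(-67 : 48 : -44)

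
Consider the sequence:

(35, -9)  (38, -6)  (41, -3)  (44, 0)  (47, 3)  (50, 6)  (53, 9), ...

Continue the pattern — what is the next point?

First coordinate — +3 each step: 35, 38, 41, 44, 47, 50, 53 → 56.
Second coordinate — +3 each step: -9, -6, -3, 0, 3, 6, 9 → 12.
So the next point is (56, 12).

(56, 12)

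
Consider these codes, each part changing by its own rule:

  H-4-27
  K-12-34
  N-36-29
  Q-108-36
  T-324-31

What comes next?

Letter: letters move forward 3 places in the alphabet, so H, K, N, Q, T → W.
For the second component, ×3 each step: 4, 12, 36, 108, 324 → 972.
Third component goes 27, 34, 29, 36, 31 → 38 (alternating steps +7, −5, +7, −5, …).
So the next code is W-972-38.

W-972-38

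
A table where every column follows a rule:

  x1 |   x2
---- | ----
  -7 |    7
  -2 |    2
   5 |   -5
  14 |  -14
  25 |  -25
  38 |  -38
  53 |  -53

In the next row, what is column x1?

Column x1 — differences are 5, 7, 9, … (increasing by 2 each time): -7, -2, 5, 14, 25, 38, 53 → 70.

70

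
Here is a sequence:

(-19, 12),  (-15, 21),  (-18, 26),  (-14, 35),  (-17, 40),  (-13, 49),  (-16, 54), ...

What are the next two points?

(-12, 63), (-15, 68)

First entry: -19, -15, -18, -14, -17, -13, -16 → -12 → -15 (alternating steps +4, −3, +4, −3, …).
Second entry: alternating steps +9, +5, +9, +5, …; 12, 21, 26, 35, 40, 49, 54 → 63 → 68.
Putting the parts together: (-12, 63) and then (-15, 68).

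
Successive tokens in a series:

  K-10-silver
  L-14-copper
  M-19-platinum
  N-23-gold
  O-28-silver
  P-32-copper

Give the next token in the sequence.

Letter: letters move forward 1 place in the alphabet; K, L, M, N, O, P → Q.
Second component goes 10, 14, 19, 23, 28, 32 → 37 (alternating steps +4, +5, +4, +5, …).
Metal goes silver, copper, platinum, gold, silver, copper → platinum (repeats silver → copper → platinum → gold).
So the next token is Q-37-platinum.

Q-37-platinum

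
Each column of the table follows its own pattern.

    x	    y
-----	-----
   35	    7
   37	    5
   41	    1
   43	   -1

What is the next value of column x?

Column x — alternating steps +2, +4, +2, +4, …: 35, 37, 41, 43 → 47.

47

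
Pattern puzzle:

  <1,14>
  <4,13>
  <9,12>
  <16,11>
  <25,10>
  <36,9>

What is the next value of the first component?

For the first component, perfect squares: 1², 2², 3², …: 1, 4, 9, 16, 25, 36 → 49.

49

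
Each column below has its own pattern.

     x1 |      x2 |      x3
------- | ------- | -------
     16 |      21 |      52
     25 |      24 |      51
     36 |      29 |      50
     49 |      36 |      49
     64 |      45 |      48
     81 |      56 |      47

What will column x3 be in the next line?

Column x3: −1 each step, so 52, 51, 50, 49, 48, 47 → 46.

46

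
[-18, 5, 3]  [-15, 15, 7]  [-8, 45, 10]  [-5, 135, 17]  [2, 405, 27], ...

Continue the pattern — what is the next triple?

[5, 1215, 44]

First entry goes -18, -15, -8, -5, 2 → 5 (alternating steps +3, +7, +3, +7, …).
Second entry goes 5, 15, 45, 135, 405 → 1215 (×3 each step).
Third entry: each term is the sum of the two before it, so 3, 7, 10, 17, 27 → 44.
So the next triple is [5, 1215, 44].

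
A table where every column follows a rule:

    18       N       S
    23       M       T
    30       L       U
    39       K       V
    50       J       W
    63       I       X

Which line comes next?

First component: differences are 5, 7, 9, … (increasing by 2 each time); 18, 23, 30, 39, 50, 63 → 78.
First letter — letters move back 1 place in the alphabet: N, M, L, K, J, I → H.
Second letter — letters move forward 1 place in the alphabet: S, T, U, V, W, X → Y.
Putting it together: 78  H  Y.

78  H  Y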